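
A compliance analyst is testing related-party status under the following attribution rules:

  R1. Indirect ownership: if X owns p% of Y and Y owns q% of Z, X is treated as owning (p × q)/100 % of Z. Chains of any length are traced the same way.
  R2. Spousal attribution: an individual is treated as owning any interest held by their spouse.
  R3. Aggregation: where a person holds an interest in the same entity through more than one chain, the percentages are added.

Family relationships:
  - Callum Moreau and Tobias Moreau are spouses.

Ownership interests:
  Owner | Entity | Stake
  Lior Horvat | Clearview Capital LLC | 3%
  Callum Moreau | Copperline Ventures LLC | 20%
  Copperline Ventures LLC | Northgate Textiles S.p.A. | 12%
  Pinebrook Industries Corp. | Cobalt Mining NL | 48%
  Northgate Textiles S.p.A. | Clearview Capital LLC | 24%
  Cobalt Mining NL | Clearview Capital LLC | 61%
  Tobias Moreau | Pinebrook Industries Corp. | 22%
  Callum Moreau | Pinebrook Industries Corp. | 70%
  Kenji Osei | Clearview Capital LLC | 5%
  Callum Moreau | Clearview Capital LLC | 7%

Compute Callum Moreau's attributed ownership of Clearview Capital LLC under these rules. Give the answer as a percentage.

34.5136%

By spousal attribution (R2), Callum Moreau is treated as also owning Tobias Moreau's interest in Pinebrook Industries Corp, giving 70% + 22% = 92%.
Chain via Copperline Ventures LLC → Northgate Textiles S.p.A. (R1): 20% × 12% × 24% = 0.576% of Clearview Capital LLC.
Chain via Pinebrook Industries Corp. → Cobalt Mining NL (R1): 92% × 48% × 61% = 26.9376% of Clearview Capital LLC.
Direct interest in Clearview Capital LLC: 7%.
Aggregating (R3): 0.576% + 26.9376% + 7% = 34.5136%.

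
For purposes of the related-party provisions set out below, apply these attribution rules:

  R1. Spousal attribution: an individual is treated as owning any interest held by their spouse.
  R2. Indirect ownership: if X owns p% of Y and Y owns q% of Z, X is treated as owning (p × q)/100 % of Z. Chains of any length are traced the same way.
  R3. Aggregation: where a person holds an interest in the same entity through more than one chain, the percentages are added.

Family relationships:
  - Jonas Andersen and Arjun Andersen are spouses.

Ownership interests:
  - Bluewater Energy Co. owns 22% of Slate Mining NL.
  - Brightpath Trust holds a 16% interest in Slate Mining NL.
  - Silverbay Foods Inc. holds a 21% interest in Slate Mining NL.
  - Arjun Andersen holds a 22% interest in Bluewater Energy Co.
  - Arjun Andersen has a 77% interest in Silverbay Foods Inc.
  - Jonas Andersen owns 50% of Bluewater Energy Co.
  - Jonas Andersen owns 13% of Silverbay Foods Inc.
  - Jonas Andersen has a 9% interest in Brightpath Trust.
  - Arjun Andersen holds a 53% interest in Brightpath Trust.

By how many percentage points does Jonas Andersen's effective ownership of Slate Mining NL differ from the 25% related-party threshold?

19.66

By spousal attribution (R1), Jonas Andersen is treated as also owning Arjun Andersen's interest in Silverbay Foods Inc, giving 13% + 77% = 90%.
By spousal attribution (R1), Jonas Andersen is treated as also owning Arjun Andersen's interest in Bluewater Energy Co, giving 50% + 22% = 72%.
By spousal attribution (R1), Jonas Andersen is treated as also owning Arjun Andersen's interest in Brightpath Trust, giving 9% + 53% = 62%.
Chain via Silverbay Foods Inc. (R2): 90% × 21% = 18.9% of Slate Mining NL.
Chain via Bluewater Energy Co. (R2): 72% × 22% = 15.84% of Slate Mining NL.
Chain via Brightpath Trust (R2): 62% × 16% = 9.92% of Slate Mining NL.
Aggregating (R3): 18.9% + 15.84% + 9.92% = 44.66%.
44.66% exceeds the 25% threshold by 19.66 percentage points.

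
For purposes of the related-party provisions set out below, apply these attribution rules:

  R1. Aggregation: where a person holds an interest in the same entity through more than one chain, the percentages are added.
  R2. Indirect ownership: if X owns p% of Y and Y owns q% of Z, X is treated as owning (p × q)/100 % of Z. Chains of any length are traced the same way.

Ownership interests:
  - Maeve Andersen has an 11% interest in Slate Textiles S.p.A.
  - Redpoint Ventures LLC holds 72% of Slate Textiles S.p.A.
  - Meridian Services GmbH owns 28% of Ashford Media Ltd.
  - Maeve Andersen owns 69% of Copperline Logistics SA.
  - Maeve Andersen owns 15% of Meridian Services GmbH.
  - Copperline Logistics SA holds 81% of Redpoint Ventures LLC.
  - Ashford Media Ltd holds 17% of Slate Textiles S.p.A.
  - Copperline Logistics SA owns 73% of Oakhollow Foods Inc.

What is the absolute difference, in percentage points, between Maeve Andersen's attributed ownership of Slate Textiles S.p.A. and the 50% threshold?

1.9548

Chain via Copperline Logistics SA → Redpoint Ventures LLC (R2): 69% × 81% × 72% = 40.2408% of Slate Textiles S.p.A.
Chain via Meridian Services GmbH → Ashford Media Ltd (R2): 15% × 28% × 17% = 0.714% of Slate Textiles S.p.A.
Direct interest in Slate Textiles S.p.A: 11%.
Aggregating (R1): 40.2408% + 0.714% + 11% = 51.9548%.
51.9548% exceeds the 50% threshold by 1.9548 percentage points.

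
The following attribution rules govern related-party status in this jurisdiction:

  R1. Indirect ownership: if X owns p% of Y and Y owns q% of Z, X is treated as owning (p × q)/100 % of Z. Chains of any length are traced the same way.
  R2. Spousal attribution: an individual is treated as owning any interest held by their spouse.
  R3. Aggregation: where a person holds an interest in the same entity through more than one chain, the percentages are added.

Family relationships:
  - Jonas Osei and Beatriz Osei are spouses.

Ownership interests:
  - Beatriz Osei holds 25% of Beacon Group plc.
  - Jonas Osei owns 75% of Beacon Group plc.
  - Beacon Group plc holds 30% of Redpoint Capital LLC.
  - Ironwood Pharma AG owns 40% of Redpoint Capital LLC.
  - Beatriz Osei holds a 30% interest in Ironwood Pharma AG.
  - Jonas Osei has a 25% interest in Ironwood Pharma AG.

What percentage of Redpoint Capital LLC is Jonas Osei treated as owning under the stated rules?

52%

By spousal attribution (R2), Jonas Osei is treated as also owning Beatriz Osei's interest in Ironwood Pharma AG, giving 25% + 30% = 55%.
By spousal attribution (R2), Jonas Osei is treated as also owning Beatriz Osei's interest in Beacon Group plc, giving 75% + 25% = 100%.
Chain via Ironwood Pharma AG (R1): 55% × 40% = 22% of Redpoint Capital LLC.
Chain via Beacon Group plc (R1): 100% × 30% = 30% of Redpoint Capital LLC.
Aggregating (R3): 22% + 30% = 52%.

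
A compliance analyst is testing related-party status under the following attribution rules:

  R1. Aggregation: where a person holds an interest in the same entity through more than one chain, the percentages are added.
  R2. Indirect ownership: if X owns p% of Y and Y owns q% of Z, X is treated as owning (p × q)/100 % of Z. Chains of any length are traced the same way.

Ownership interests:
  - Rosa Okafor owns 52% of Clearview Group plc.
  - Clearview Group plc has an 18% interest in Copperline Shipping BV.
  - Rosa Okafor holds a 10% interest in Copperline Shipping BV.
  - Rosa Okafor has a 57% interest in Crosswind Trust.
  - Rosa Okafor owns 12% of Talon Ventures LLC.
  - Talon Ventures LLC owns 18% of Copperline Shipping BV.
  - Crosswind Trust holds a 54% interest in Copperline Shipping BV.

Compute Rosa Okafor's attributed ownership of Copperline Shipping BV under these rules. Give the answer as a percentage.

Chain via Crosswind Trust (R2): 57% × 54% = 30.78% of Copperline Shipping BV.
Chain via Talon Ventures LLC (R2): 12% × 18% = 2.16% of Copperline Shipping BV.
Chain via Clearview Group plc (R2): 52% × 18% = 9.36% of Copperline Shipping BV.
Direct interest in Copperline Shipping BV: 10%.
Aggregating (R1): 30.78% + 2.16% + 9.36% + 10% = 52.3%.

52.3%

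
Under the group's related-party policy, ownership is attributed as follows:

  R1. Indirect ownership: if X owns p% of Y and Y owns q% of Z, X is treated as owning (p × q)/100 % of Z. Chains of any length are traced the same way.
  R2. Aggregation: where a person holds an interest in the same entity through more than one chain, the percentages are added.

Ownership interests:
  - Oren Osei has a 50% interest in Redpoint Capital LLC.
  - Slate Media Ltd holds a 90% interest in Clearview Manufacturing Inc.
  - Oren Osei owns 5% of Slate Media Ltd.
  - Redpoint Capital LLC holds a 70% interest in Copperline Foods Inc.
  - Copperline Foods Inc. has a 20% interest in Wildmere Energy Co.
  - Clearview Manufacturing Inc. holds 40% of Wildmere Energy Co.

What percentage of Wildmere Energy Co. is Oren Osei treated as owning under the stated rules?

8.8%

Chain via Redpoint Capital LLC → Copperline Foods Inc. (R1): 50% × 70% × 20% = 7% of Wildmere Energy Co.
Chain via Slate Media Ltd → Clearview Manufacturing Inc. (R1): 5% × 90% × 40% = 1.8% of Wildmere Energy Co.
Aggregating (R2): 7% + 1.8% = 8.8%.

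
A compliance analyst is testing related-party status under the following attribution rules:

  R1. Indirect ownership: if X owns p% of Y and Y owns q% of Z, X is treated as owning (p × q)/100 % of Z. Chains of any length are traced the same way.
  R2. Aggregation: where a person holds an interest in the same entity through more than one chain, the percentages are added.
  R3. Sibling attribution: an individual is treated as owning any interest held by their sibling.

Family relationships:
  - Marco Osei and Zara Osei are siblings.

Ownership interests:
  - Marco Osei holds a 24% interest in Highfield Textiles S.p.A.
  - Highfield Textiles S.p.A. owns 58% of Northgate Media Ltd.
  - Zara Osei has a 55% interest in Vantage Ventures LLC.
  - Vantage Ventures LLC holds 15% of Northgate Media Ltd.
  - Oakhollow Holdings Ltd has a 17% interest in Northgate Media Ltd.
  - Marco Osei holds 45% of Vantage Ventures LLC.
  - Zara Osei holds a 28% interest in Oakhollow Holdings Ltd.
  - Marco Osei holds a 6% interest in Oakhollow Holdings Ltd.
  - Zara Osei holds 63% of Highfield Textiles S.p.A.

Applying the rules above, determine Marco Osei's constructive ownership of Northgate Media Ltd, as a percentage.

71.24%

By sibling attribution (R3), Marco Osei is treated as also owning Zara Osei's interest in Vantage Ventures LLC, giving 45% + 55% = 100%.
By sibling attribution (R3), Marco Osei is treated as also owning Zara Osei's interest in Highfield Textiles S.p.A, giving 24% + 63% = 87%.
By sibling attribution (R3), Marco Osei is treated as also owning Zara Osei's interest in Oakhollow Holdings Ltd, giving 6% + 28% = 34%.
Chain via Vantage Ventures LLC (R1): 100% × 15% = 15% of Northgate Media Ltd.
Chain via Highfield Textiles S.p.A. (R1): 87% × 58% = 50.46% of Northgate Media Ltd.
Chain via Oakhollow Holdings Ltd (R1): 34% × 17% = 5.78% of Northgate Media Ltd.
Aggregating (R2): 15% + 50.46% + 5.78% = 71.24%.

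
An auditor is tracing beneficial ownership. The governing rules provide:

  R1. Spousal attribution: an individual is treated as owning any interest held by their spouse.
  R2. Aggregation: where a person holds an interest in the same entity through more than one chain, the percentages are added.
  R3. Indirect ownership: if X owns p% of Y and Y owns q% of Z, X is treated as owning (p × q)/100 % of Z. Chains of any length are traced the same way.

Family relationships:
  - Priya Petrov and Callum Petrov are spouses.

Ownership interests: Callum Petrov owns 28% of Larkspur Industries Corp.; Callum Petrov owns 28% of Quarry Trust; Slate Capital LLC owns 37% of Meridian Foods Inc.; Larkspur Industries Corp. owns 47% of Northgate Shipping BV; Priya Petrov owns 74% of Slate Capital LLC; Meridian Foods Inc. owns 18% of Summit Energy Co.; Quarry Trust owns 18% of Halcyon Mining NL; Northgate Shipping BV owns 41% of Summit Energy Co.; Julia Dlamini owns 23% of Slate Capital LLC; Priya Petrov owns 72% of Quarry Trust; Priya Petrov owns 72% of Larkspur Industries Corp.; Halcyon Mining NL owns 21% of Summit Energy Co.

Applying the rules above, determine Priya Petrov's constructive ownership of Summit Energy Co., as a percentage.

27.9784%

By spousal attribution (R1), Priya Petrov is treated as also owning Callum Petrov's interest in Larkspur Industries Corp, giving 72% + 28% = 100%.
By spousal attribution (R1), Priya Petrov is treated as also owning Callum Petrov's interest in Quarry Trust, giving 72% + 28% = 100%.
Chain via Slate Capital LLC → Meridian Foods Inc. (R3): 74% × 37% × 18% = 4.9284% of Summit Energy Co.
Chain via Larkspur Industries Corp. → Northgate Shipping BV (R3): 100% × 47% × 41% = 19.27% of Summit Energy Co.
Chain via Quarry Trust → Halcyon Mining NL (R3): 100% × 18% × 21% = 3.78% of Summit Energy Co.
Aggregating (R2): 4.9284% + 19.27% + 3.78% = 27.9784%.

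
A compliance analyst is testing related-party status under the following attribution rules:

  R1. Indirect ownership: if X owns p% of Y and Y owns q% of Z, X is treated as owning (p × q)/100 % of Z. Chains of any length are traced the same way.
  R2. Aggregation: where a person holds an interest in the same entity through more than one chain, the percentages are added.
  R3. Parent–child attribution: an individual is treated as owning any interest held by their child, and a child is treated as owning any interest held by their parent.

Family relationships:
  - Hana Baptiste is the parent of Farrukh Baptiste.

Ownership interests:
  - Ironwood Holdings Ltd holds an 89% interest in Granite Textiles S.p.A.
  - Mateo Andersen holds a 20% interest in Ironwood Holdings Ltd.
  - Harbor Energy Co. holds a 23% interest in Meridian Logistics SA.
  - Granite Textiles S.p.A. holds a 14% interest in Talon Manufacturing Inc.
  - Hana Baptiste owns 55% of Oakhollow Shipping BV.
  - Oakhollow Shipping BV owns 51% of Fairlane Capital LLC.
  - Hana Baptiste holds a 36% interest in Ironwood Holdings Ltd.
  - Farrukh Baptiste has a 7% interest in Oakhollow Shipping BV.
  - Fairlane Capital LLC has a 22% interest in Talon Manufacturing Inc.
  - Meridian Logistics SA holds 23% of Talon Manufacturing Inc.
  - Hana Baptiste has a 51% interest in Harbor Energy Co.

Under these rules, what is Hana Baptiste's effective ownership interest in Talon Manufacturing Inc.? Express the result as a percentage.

By parent–child attribution (R3), Hana Baptiste is treated as also owning Farrukh Baptiste's interest in Oakhollow Shipping BV, giving 55% + 7% = 62%.
Chain via Harbor Energy Co. → Meridian Logistics SA (R1): 51% × 23% × 23% = 2.6979% of Talon Manufacturing Inc.
Chain via Ironwood Holdings Ltd → Granite Textiles S.p.A. (R1): 36% × 89% × 14% = 4.4856% of Talon Manufacturing Inc.
Chain via Oakhollow Shipping BV → Fairlane Capital LLC (R1): 62% × 51% × 22% = 6.9564% of Talon Manufacturing Inc.
Aggregating (R2): 2.6979% + 4.4856% + 6.9564% = 14.1399%.

14.1399%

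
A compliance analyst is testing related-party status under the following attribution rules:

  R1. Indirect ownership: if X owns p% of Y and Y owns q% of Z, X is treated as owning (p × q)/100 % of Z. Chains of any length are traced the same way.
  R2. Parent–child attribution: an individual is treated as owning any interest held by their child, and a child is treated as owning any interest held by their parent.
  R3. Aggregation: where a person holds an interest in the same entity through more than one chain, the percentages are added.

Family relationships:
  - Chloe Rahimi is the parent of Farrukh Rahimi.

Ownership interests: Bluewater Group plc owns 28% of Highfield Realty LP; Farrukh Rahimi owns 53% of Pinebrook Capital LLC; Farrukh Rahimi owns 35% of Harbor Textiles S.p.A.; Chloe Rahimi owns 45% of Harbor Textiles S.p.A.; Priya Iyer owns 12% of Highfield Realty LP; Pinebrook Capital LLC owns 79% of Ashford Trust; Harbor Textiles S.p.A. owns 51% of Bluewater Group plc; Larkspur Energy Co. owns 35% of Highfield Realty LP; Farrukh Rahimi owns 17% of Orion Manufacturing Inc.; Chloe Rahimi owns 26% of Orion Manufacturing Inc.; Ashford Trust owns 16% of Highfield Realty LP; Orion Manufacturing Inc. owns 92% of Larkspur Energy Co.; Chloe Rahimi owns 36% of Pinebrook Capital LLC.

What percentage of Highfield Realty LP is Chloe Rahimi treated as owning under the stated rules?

By parent–child attribution (R2), Chloe Rahimi is treated as also owning Farrukh Rahimi's interest in Harbor Textiles S.p.A, giving 45% + 35% = 80%.
By parent–child attribution (R2), Chloe Rahimi is treated as also owning Farrukh Rahimi's interest in Orion Manufacturing Inc, giving 26% + 17% = 43%.
By parent–child attribution (R2), Chloe Rahimi is treated as also owning Farrukh Rahimi's interest in Pinebrook Capital LLC, giving 36% + 53% = 89%.
Chain via Harbor Textiles S.p.A. → Bluewater Group plc (R1): 80% × 51% × 28% = 11.424% of Highfield Realty LP.
Chain via Orion Manufacturing Inc. → Larkspur Energy Co. (R1): 43% × 92% × 35% = 13.846% of Highfield Realty LP.
Chain via Pinebrook Capital LLC → Ashford Trust (R1): 89% × 79% × 16% = 11.2496% of Highfield Realty LP.
Aggregating (R3): 11.424% + 13.846% + 11.2496% = 36.5196%.

36.5196%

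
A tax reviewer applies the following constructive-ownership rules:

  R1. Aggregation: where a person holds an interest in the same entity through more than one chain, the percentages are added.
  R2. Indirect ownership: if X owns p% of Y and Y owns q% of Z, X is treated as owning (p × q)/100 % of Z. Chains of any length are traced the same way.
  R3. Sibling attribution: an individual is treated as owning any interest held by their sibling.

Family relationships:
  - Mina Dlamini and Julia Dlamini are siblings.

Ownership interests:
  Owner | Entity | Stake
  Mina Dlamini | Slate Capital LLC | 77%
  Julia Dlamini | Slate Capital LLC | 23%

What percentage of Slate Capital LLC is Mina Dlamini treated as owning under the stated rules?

100%

By sibling attribution (R3), Mina Dlamini is treated as also owning Julia Dlamini's interest in Slate Capital LLC, giving 77% + 23% = 100%.
Direct interest in Slate Capital LLC: 100%.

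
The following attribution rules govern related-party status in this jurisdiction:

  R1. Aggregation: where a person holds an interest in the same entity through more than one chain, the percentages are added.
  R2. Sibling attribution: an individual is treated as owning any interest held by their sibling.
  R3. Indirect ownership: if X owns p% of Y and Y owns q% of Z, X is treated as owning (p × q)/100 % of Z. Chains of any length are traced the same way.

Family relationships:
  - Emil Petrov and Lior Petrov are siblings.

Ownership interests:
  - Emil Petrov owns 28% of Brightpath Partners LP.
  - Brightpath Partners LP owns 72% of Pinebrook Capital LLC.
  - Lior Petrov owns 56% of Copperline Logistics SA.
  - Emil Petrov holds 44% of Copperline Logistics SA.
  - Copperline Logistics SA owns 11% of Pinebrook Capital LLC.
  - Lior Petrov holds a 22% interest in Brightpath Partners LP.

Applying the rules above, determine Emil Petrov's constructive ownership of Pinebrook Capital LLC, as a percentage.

By sibling attribution (R2), Emil Petrov is treated as also owning Lior Petrov's interest in Brightpath Partners LP, giving 28% + 22% = 50%.
By sibling attribution (R2), Emil Petrov is treated as also owning Lior Petrov's interest in Copperline Logistics SA, giving 44% + 56% = 100%.
Chain via Brightpath Partners LP (R3): 50% × 72% = 36% of Pinebrook Capital LLC.
Chain via Copperline Logistics SA (R3): 100% × 11% = 11% of Pinebrook Capital LLC.
Aggregating (R1): 36% + 11% = 47%.

47%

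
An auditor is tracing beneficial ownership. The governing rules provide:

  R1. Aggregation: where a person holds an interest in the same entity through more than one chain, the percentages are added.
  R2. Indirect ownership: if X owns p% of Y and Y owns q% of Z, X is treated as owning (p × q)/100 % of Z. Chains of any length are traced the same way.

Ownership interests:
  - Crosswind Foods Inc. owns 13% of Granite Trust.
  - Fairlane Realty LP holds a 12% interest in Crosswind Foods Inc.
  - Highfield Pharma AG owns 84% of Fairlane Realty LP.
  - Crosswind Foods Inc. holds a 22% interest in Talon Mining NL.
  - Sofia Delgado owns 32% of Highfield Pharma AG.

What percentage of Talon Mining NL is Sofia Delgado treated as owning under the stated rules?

Chain via Highfield Pharma AG → Fairlane Realty LP → Crosswind Foods Inc. (R2): 32% × 84% × 12% × 22% = 0.709632% of Talon Mining NL.

0.709632%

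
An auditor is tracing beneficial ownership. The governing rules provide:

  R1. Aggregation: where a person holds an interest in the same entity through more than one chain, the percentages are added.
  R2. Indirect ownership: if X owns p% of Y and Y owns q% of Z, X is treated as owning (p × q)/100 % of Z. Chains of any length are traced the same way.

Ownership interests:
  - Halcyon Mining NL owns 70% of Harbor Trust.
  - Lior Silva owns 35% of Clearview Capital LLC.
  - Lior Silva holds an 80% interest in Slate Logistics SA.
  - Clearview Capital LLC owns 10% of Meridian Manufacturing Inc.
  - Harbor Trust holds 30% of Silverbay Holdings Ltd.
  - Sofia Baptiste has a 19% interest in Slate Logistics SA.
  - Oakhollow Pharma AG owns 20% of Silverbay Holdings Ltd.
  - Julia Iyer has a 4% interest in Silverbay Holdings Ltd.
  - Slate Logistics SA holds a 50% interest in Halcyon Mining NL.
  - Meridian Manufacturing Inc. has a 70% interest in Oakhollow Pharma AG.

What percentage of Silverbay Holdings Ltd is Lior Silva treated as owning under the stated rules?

8.89%

Chain via Slate Logistics SA → Halcyon Mining NL → Harbor Trust (R2): 80% × 50% × 70% × 30% = 8.4% of Silverbay Holdings Ltd.
Chain via Clearview Capital LLC → Meridian Manufacturing Inc. → Oakhollow Pharma AG (R2): 35% × 10% × 70% × 20% = 0.49% of Silverbay Holdings Ltd.
Aggregating (R1): 8.4% + 0.49% = 8.89%.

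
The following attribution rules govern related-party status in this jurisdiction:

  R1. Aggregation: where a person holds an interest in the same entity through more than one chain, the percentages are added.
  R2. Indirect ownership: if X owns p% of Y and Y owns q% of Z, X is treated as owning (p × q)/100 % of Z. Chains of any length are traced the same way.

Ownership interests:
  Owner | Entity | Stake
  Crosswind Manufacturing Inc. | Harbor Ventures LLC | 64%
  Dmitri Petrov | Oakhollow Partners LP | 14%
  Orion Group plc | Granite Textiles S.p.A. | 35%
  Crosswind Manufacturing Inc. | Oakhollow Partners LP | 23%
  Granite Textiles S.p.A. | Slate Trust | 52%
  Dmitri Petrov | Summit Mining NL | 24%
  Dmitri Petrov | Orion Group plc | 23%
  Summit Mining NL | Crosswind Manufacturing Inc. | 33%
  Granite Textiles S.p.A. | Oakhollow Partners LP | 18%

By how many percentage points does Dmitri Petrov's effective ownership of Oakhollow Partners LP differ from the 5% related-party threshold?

Chain via Summit Mining NL → Crosswind Manufacturing Inc. (R2): 24% × 33% × 23% = 1.8216% of Oakhollow Partners LP.
Chain via Orion Group plc → Granite Textiles S.p.A. (R2): 23% × 35% × 18% = 1.449% of Oakhollow Partners LP.
Direct interest in Oakhollow Partners LP: 14%.
Aggregating (R1): 1.8216% + 1.449% + 14% = 17.2706%.
17.2706% exceeds the 5% threshold by 12.2706 percentage points.

12.2706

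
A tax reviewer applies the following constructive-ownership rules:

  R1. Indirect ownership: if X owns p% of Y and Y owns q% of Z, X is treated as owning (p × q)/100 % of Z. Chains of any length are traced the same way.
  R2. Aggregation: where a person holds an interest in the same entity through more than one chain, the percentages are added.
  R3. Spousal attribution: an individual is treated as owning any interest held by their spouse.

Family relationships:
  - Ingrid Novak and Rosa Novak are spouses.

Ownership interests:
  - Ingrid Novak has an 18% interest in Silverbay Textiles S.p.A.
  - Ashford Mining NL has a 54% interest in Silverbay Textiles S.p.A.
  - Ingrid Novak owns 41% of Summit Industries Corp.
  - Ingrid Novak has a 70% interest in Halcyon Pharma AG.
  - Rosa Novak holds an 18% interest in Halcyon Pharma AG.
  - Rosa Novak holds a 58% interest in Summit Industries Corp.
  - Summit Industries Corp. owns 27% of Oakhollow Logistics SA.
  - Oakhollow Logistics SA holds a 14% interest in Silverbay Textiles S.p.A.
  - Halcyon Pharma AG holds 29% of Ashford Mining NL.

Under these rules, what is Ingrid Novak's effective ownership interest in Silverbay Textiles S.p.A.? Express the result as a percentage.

By spousal attribution (R3), Ingrid Novak is treated as also owning Rosa Novak's interest in Summit Industries Corp, giving 41% + 58% = 99%.
By spousal attribution (R3), Ingrid Novak is treated as also owning Rosa Novak's interest in Halcyon Pharma AG, giving 70% + 18% = 88%.
Chain via Summit Industries Corp. → Oakhollow Logistics SA (R1): 99% × 27% × 14% = 3.7422% of Silverbay Textiles S.p.A.
Chain via Halcyon Pharma AG → Ashford Mining NL (R1): 88% × 29% × 54% = 13.7808% of Silverbay Textiles S.p.A.
Direct interest in Silverbay Textiles S.p.A: 18%.
Aggregating (R2): 3.7422% + 13.7808% + 18% = 35.523%.

35.523%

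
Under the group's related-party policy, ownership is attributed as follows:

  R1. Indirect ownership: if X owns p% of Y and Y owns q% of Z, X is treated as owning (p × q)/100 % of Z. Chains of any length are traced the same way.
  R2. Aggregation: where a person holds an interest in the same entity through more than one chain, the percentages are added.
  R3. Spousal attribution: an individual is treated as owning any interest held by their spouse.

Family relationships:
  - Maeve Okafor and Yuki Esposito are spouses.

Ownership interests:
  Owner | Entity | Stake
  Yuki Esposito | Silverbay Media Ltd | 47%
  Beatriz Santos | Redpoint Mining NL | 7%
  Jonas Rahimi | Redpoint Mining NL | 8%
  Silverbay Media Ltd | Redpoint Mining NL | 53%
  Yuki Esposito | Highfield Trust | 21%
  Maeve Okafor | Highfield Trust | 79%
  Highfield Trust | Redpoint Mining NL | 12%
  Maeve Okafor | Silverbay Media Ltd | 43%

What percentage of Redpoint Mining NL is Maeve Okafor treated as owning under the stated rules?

By spousal attribution (R3), Maeve Okafor is treated as also owning Yuki Esposito's interest in Silverbay Media Ltd, giving 43% + 47% = 90%.
By spousal attribution (R3), Maeve Okafor is treated as also owning Yuki Esposito's interest in Highfield Trust, giving 79% + 21% = 100%.
Chain via Silverbay Media Ltd (R1): 90% × 53% = 47.7% of Redpoint Mining NL.
Chain via Highfield Trust (R1): 100% × 12% = 12% of Redpoint Mining NL.
Aggregating (R2): 47.7% + 12% = 59.7%.

59.7%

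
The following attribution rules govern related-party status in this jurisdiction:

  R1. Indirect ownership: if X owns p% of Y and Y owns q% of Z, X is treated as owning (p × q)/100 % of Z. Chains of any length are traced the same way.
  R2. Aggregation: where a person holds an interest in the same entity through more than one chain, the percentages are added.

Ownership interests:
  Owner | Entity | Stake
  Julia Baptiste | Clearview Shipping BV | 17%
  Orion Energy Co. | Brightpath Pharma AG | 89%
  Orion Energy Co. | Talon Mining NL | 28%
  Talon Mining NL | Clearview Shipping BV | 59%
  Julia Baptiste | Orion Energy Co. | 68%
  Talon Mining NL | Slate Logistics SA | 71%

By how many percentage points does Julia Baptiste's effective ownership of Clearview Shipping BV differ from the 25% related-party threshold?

Chain via Orion Energy Co. → Talon Mining NL (R1): 68% × 28% × 59% = 11.2336% of Clearview Shipping BV.
Direct interest in Clearview Shipping BV: 17%.
Aggregating (R2): 11.2336% + 17% = 28.2336%.
28.2336% exceeds the 25% threshold by 3.2336 percentage points.

3.2336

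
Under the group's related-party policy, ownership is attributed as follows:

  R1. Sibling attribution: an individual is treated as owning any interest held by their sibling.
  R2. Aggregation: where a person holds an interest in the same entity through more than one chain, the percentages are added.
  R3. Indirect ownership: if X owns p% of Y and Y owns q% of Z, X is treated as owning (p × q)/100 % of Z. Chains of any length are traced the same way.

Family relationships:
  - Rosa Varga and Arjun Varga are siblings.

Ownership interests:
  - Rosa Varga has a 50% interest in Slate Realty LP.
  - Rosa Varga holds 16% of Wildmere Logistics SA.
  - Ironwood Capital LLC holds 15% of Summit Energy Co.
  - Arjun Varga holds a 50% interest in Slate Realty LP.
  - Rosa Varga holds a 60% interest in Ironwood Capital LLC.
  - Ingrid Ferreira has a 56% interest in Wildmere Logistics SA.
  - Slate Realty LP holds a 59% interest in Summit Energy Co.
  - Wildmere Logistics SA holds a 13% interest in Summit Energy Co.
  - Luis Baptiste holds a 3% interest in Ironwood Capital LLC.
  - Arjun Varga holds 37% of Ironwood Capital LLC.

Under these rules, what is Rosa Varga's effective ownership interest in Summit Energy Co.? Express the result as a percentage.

By sibling attribution (R1), Rosa Varga is treated as also owning Arjun Varga's interest in Ironwood Capital LLC, giving 60% + 37% = 97%.
By sibling attribution (R1), Rosa Varga is treated as also owning Arjun Varga's interest in Slate Realty LP, giving 50% + 50% = 100%.
Chain via Ironwood Capital LLC (R3): 97% × 15% = 14.55% of Summit Energy Co.
Chain via Slate Realty LP (R3): 100% × 59% = 59% of Summit Energy Co.
Chain via Wildmere Logistics SA (R3): 16% × 13% = 2.08% of Summit Energy Co.
Aggregating (R2): 14.55% + 59% + 2.08% = 75.63%.

75.63%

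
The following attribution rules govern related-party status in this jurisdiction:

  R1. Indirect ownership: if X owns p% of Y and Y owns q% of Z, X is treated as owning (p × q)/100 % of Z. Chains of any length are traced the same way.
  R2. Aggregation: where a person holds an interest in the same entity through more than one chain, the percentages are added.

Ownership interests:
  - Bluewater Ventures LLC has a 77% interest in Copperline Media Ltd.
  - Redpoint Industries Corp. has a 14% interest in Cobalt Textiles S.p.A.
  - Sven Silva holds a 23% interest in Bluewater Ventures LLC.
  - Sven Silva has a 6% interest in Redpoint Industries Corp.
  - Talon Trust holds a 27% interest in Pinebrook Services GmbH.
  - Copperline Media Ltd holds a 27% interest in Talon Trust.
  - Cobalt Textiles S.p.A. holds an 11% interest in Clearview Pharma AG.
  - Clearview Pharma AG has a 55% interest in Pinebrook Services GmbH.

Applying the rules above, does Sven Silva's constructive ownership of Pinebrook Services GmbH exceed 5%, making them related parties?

Chain via Bluewater Ventures LLC → Copperline Media Ltd → Talon Trust (R1): 23% × 77% × 27% × 27% = 1.291059% of Pinebrook Services GmbH.
Chain via Redpoint Industries Corp. → Cobalt Textiles S.p.A. → Clearview Pharma AG (R1): 6% × 14% × 11% × 55% = 0.05082% of Pinebrook Services GmbH.
Aggregating (R2): 1.291059% + 0.05082% = 1.341879%.
1.341879% does not exceed the 5% threshold, so Sven is not a related party to Pinebrook Services GmbH.

No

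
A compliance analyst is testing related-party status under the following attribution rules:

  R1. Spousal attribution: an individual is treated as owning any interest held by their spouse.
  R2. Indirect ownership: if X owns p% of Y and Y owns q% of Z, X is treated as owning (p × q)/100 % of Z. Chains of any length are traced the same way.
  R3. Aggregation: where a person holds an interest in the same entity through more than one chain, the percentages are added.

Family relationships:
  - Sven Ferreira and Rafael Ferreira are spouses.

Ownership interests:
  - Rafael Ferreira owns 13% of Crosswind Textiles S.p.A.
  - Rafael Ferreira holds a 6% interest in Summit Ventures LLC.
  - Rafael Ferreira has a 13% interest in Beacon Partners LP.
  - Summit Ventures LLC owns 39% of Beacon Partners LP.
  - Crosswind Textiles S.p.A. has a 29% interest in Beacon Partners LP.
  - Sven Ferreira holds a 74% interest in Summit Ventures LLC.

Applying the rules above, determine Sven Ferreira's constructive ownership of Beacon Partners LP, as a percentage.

By spousal attribution (R1), Sven Ferreira is treated as also owning Rafael Ferreira's interest in Summit Ventures LLC, giving 74% + 6% = 80%.
By spousal attribution (R1), Sven Ferreira is treated as owning Rafael Ferreira's 13% interest in Crosswind Textiles S.p.A.
By spousal attribution (R1), Sven Ferreira is treated as owning Rafael Ferreira's 13% interest in Beacon Partners LP.
Chain via Summit Ventures LLC (R2): 80% × 39% = 31.2% of Beacon Partners LP.
Chain via Crosswind Textiles S.p.A. (R2): 13% × 29% = 3.77% of Beacon Partners LP.
Direct interest in Beacon Partners LP: 13%.
Aggregating (R3): 31.2% + 3.77% + 13% = 47.97%.

47.97%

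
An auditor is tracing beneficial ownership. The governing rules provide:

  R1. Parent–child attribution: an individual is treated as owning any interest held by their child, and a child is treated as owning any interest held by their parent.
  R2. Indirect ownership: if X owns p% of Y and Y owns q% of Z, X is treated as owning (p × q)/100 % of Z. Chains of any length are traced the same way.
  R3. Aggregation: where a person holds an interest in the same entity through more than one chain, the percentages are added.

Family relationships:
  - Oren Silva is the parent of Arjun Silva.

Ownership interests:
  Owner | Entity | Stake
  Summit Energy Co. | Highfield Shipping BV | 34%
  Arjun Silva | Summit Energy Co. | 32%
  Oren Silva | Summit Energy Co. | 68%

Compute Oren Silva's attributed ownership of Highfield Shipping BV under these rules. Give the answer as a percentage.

34%

By parent–child attribution (R1), Oren Silva is treated as also owning Arjun Silva's interest in Summit Energy Co, giving 68% + 32% = 100%.
Chain via Summit Energy Co. (R2): 100% × 34% = 34% of Highfield Shipping BV.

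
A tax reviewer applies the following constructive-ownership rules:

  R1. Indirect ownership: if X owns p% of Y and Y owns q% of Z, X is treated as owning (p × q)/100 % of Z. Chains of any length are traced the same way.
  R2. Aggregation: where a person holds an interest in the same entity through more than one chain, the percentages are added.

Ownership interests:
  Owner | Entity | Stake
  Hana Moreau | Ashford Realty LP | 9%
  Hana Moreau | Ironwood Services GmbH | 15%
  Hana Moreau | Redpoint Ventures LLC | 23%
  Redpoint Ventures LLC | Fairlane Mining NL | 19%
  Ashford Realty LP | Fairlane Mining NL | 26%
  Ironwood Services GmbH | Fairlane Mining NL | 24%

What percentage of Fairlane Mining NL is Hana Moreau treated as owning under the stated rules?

Chain via Redpoint Ventures LLC (R1): 23% × 19% = 4.37% of Fairlane Mining NL.
Chain via Ashford Realty LP (R1): 9% × 26% = 2.34% of Fairlane Mining NL.
Chain via Ironwood Services GmbH (R1): 15% × 24% = 3.6% of Fairlane Mining NL.
Aggregating (R2): 4.37% + 2.34% + 3.6% = 10.31%.

10.31%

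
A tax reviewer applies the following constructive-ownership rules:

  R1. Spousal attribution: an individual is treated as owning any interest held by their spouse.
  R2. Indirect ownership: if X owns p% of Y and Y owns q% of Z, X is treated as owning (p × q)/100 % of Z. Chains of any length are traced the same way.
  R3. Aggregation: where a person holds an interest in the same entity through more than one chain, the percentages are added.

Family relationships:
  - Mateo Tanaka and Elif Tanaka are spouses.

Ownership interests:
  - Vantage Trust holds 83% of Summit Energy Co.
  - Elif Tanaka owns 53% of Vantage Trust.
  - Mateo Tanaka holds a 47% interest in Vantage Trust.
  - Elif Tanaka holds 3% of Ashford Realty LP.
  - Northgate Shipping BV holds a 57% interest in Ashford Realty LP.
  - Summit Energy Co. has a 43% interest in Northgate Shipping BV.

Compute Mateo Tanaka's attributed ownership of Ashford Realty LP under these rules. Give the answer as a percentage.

By spousal attribution (R1), Mateo Tanaka is treated as also owning Elif Tanaka's interest in Vantage Trust, giving 47% + 53% = 100%.
By spousal attribution (R1), Mateo Tanaka is treated as owning Elif Tanaka's 3% interest in Ashford Realty LP.
Chain via Vantage Trust → Summit Energy Co. → Northgate Shipping BV (R2): 100% × 83% × 43% × 57% = 20.3433% of Ashford Realty LP.
Direct interest in Ashford Realty LP: 3%.
Aggregating (R3): 20.3433% + 3% = 23.3433%.

23.3433%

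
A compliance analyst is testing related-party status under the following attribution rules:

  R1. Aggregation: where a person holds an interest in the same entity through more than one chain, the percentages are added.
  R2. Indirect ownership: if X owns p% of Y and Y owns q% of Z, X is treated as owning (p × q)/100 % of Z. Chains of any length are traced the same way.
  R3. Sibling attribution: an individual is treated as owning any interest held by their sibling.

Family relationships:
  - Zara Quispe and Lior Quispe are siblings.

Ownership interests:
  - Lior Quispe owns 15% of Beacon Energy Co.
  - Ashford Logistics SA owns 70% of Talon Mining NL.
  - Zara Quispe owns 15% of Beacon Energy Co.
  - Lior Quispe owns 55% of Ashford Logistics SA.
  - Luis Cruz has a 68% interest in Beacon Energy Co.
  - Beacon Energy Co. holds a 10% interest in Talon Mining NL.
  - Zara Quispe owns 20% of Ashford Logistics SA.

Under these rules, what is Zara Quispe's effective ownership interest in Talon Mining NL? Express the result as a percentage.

55.5%

By sibling attribution (R3), Zara Quispe is treated as also owning Lior Quispe's interest in Beacon Energy Co, giving 15% + 15% = 30%.
By sibling attribution (R3), Zara Quispe is treated as also owning Lior Quispe's interest in Ashford Logistics SA, giving 20% + 55% = 75%.
Chain via Beacon Energy Co. (R2): 30% × 10% = 3% of Talon Mining NL.
Chain via Ashford Logistics SA (R2): 75% × 70% = 52.5% of Talon Mining NL.
Aggregating (R1): 3% + 52.5% = 55.5%.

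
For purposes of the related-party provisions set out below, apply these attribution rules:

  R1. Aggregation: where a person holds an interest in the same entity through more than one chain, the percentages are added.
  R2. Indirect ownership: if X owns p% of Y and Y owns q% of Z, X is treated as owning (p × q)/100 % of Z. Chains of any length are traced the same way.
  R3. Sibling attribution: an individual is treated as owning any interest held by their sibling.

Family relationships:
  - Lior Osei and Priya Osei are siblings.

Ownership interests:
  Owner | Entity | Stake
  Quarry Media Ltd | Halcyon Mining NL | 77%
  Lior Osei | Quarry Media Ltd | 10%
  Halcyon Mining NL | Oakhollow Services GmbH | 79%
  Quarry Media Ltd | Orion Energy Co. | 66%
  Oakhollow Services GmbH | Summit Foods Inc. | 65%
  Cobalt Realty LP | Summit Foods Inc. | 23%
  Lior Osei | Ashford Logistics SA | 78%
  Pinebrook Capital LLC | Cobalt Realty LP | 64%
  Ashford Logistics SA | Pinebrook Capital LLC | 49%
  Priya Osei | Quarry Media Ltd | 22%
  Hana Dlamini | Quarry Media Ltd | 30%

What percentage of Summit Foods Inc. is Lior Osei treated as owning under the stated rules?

By sibling attribution (R3), Lior Osei is treated as also owning Priya Osei's interest in Quarry Media Ltd, giving 10% + 22% = 32%.
Chain via Quarry Media Ltd → Halcyon Mining NL → Oakhollow Services GmbH (R2): 32% × 77% × 79% × 65% = 12.65264% of Summit Foods Inc.
Chain via Ashford Logistics SA → Pinebrook Capital LLC → Cobalt Realty LP (R2): 78% × 49% × 64% × 23% = 5.625984% of Summit Foods Inc.
Aggregating (R1): 12.65264% + 5.625984% = 18.278624%.

18.278624%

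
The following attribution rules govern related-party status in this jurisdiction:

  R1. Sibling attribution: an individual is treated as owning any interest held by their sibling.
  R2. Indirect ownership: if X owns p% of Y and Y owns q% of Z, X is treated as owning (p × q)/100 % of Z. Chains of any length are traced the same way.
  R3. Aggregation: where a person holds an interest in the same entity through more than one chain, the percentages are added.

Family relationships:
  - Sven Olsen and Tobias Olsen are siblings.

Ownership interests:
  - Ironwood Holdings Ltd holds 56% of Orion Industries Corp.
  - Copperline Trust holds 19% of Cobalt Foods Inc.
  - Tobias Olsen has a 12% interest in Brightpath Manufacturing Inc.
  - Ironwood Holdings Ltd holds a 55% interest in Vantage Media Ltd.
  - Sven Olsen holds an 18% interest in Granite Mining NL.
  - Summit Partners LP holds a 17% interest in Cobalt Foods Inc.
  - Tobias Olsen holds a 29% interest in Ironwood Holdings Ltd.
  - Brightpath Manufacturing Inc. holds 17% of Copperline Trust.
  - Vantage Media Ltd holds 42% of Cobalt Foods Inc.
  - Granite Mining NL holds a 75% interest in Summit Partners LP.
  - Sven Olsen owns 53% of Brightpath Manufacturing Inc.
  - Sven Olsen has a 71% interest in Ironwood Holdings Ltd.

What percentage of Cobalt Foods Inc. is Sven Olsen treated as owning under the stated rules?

27.4945%

By sibling attribution (R1), Sven Olsen is treated as also owning Tobias Olsen's interest in Ironwood Holdings Ltd, giving 71% + 29% = 100%.
By sibling attribution (R1), Sven Olsen is treated as also owning Tobias Olsen's interest in Brightpath Manufacturing Inc, giving 53% + 12% = 65%.
Chain via Ironwood Holdings Ltd → Vantage Media Ltd (R2): 100% × 55% × 42% = 23.1% of Cobalt Foods Inc.
Chain via Brightpath Manufacturing Inc. → Copperline Trust (R2): 65% × 17% × 19% = 2.0995% of Cobalt Foods Inc.
Chain via Granite Mining NL → Summit Partners LP (R2): 18% × 75% × 17% = 2.295% of Cobalt Foods Inc.
Aggregating (R3): 23.1% + 2.0995% + 2.295% = 27.4945%.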